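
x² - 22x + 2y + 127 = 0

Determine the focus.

(11, -7/2)

Only x is squared. Complete the square in x: (x - 11)² = -2(y + 3).
Vertex (11, -3); 4p = -2 so p = -1/2. Opens down.
Focus is p units from the vertex along the axis: (h, k + p).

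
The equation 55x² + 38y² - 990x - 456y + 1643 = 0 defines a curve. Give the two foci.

Group: 55(x² - 18x) + 38(y² - 12y) = -1643
Complete the square in x and y: 55(x - 9)² + 38(y - 6)² = -1643 + 4455 + 1368 = 4180
Dividing both sides by 4180: (x - 9)²/76 + (y - 6)²/110 = 1
Ellipse, center (9, 6), major axis vertical; a² = 110, b² = 76.
c² = a² - b² = 110 - 76 = 34, so c = √34.
Foci lie on the vertical axis through the center: (h, k ± c).

(9, 6 - √34) and (9, 6 + √34)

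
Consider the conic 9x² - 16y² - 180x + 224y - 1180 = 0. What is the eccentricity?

e = 5/4

Group the x- and y-terms: 9(x² - 20x) -16(y² - 14y) = 1180
9(x - 10)² -16(y - 7)² = 1180 + 900 - 784 = 1296
Divide through by 1296 to get (x - 10)²/144 - (y - 7)²/81 = 1.
Hyperbola, center (10, 7), transverse axis horizontal; a² = 144, b² = 81.
c² = a² + b² = 225, so c = 15.
e = c/a = 15/12 = 5/4.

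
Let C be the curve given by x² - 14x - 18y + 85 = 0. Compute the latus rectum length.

Only x is squared. Complete the square in x: (x - 7)² = 18(y - 2).
Vertex (7, 2); 4p = 18 so p = 9/2. Opens up.
Latus rectum length = |4p| = 18.

18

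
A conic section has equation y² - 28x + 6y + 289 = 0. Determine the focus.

Only y is squared. Complete the square in y: (y + 3)² = 28(x - 10).
Vertex (10, -3); 4p = 28 so p = 7. Opens right.
Focus is p units from the vertex along the axis: (h + p, k).

(17, -3)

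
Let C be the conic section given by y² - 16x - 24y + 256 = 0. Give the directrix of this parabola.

Only y is squared. Complete the square in y: (y - 12)² = 16(x - 7).
Vertex (7, 12); 4p = 16 so p = 4. Opens right.
Directrix is the vertical line x = h − p = 7 − (4) = 3.

x = 3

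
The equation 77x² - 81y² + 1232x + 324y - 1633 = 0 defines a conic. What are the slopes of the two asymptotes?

Group: 77(x² + 16x) -81(y² - 4y) = 1633
77(x + 8)² -81(y - 2)² = 1633 + 4928 - 324 = 6237
Divide through by 6237 to get (x + 8)²/81 - (y - 2)²/77 = 1.
Hyperbola, center (-8, 2), transverse axis horizontal; a² = 81, b² = 77.
For a horizontal hyperbola the asymptotes have slope ±b/a.
Here that is ±√77/9.

√77/9 and -√77/9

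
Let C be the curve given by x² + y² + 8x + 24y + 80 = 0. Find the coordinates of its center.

(-4, -12)

Collect terms: (x² + 8x) + (y² + 24y) = -80
Completing the square gives (x + 4)² + (y + 12)² = -80 + 16 + 144 = 80.
So (x + 4)² + (y + 12)² = 80.
Circle centered at (-4, -12) with r² = 80.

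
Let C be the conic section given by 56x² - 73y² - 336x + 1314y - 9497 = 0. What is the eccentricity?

Group: 56(x² - 6x) -73(y² - 18y) = 9497
Completing the square gives 56(x - 3)² -73(y - 9)² = 9497 + 504 - 5913 = 4088.
Dividing both sides by 4088: (x - 3)²/73 - (y - 9)²/56 = 1
Hyperbola, center (3, 9), transverse axis horizontal; a² = 73, b² = 56.
c² = a² + b² = 129, so c = √129.
e = c/a = √129/√73 = √9417/73.

e = √9417/73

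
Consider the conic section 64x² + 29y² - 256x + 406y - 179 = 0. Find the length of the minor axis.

Group: 64(x² - 4x) + 29(y² + 14y) = 179
64(x - 2)² + 29(y + 7)² = 179 + 256 + 1421 = 1856
Dividing both sides by 1856: (x - 2)²/29 + (y + 7)²/64 = 1
Ellipse, center (2, -7), major axis vertical; a² = 64, b² = 29.
b² = 29 so b = √29; the minor axis has length 2b = 2√29.

2√29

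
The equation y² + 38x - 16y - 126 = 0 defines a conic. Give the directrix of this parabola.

x = 29/2

Only y is squared. Complete the square in y: (y - 8)² = -38(x - 5).
Vertex (5, 8); 4p = -38 so p = -19/2. Opens left.
Directrix is the vertical line x = h − p = 5 − (-19/2) = 29/2.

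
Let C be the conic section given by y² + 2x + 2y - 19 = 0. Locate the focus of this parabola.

Only y is squared. Complete the square in y: (y + 1)² = -2(x - 10).
Vertex (10, -1); 4p = -2 so p = -1/2. Opens left.
Focus is p units from the vertex along the axis: (h + p, k).

(19/2, -1)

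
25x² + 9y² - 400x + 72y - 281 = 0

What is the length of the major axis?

Group: 25(x² - 16x) + 9(y² + 8y) = 281
Completing the square gives 25(x - 8)² + 9(y + 4)² = 281 + 1600 + 144 = 2025.
Dividing both sides by 2025: (x - 8)²/81 + (y + 4)²/225 = 1
Ellipse, center (8, -4), major axis vertical; a² = 225, b² = 81.
a² = 225 so a = 15; the major axis has length 2a = 30.

30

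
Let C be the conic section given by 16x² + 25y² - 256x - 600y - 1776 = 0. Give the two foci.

(-4, 12) and (20, 12)

Rearranging, 16(x² - 16x) + 25(y² - 24y) = 1776.
Completing the square gives 16(x - 8)² + 25(y - 12)² = 1776 + 1024 + 3600 = 6400.
Divide through by 6400 to get (x - 8)²/400 + (y - 12)²/256 = 1.
Ellipse, center (8, 12), major axis horizontal; a² = 400, b² = 256.
c² = a² - b² = 400 - 256 = 144, so c = 12.
Foci lie on the horizontal axis through the center: (h ± c, k).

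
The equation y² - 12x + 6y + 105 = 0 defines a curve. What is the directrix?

Only y is squared. Complete the square in y: (y + 3)² = 12(x - 8).
Vertex (8, -3); 4p = 12 so p = 3. Opens right.
Directrix is the vertical line x = h − p = 8 − (3) = 5.

x = 5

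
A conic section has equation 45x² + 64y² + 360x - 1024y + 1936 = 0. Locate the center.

(-4, 8)

Group the x- and y-terms: 45(x² + 8x) + 64(y² - 16y) = -1936
Complete the square in x and y: 45(x + 4)² + 64(y - 8)² = -1936 + 720 + 4096 = 2880
Divide through by 2880 to get (x + 4)²/64 + (y - 8)²/45 = 1.
Ellipse with center (-4, 8).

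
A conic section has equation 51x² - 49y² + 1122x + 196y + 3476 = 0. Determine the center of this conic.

(-11, 2)

Group: 51(x² + 22x) -49(y² - 4y) = -3476
Completing the square gives 51(x + 11)² -49(y - 2)² = -3476 + 6171 - 196 = 2499.
Dividing both sides by 2499: (x + 11)²/49 - (y - 2)²/51 = 1
Hyperbola with center (-11, 2).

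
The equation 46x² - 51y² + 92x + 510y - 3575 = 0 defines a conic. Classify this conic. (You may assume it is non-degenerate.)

No xy term. Coefficients of x² and y² are A = 46, C = -51.
A and C have opposite signs ⇒ hyperbola.

hyperbola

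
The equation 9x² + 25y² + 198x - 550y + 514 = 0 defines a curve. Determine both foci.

Group the x- and y-terms: 9(x² + 22x) + 25(y² - 22y) = -514
Complete the square in x and y: 9(x + 11)² + 25(y - 11)² = -514 + 1089 + 3025 = 3600
Divide by 3600: (x + 11)²/400 + (y - 11)²/144 = 1
Ellipse, center (-11, 11), major axis horizontal; a² = 400, b² = 144.
c² = a² - b² = 400 - 144 = 256, so c = 16.
Foci lie on the horizontal axis through the center: (h ± c, k).

(-27, 11) and (5, 11)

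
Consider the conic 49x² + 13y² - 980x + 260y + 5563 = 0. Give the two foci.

Group: 49(x² - 20x) + 13(y² + 20y) = -5563
Complete the square in x and y: 49(x - 10)² + 13(y + 10)² = -5563 + 4900 + 1300 = 637
Divide through by 637 to get (x - 10)²/13 + (y + 10)²/49 = 1.
Ellipse, center (10, -10), major axis vertical; a² = 49, b² = 13.
c² = a² - b² = 49 - 13 = 36, so c = 6.
Foci lie on the vertical axis through the center: (h, k ± c).

(10, -16) and (10, -4)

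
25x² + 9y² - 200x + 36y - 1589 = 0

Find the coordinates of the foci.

(4, -14) and (4, 10)

Collect terms: 25(x² - 8x) + 9(y² + 4y) = 1589
Complete the square: 25(x - 4)² + 9(y + 2)² = 1589 + 400 + 36 = 2025
Divide by 2025: (x - 4)²/81 + (y + 2)²/225 = 1
Ellipse, center (4, -2), major axis vertical; a² = 225, b² = 81.
c² = a² - b² = 225 - 81 = 144, so c = 12.
Foci lie on the vertical axis through the center: (h, k ± c).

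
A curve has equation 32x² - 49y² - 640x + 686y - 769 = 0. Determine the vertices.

Group the x- and y-terms: 32(x² - 20x) -49(y² - 14y) = 769
Complete the square in x and y: 32(x - 10)² -49(y - 7)² = 769 + 3200 - 2401 = 1568
Dividing both sides by 1568: (x - 10)²/49 - (y - 7)²/32 = 1
Hyperbola, center (10, 7), transverse axis horizontal; a² = 49, b² = 32.
a = 7. Vertices at (h ± a, k).

(3, 7) and (17, 7)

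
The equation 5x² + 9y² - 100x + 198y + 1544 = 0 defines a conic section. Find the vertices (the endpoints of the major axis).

Rearranging, 5(x² - 20x) + 9(y² + 22y) = -1544.
Complete the square in x and y: 5(x - 10)² + 9(y + 11)² = -1544 + 500 + 1089 = 45
Divide through by 45 to get (x - 10)²/9 + (y + 11)²/5 = 1.
Ellipse, center (10, -11), major axis horizontal; a² = 9, b² = 5.
a = 3. Vertices at (h ± a, k).

(7, -11) and (13, -11)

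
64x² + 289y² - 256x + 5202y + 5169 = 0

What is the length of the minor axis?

64(x² - 4x) + 289(y² + 18y) = -5169
64(x - 2)² + 289(y + 9)² = -5169 + 256 + 23409 = 18496
Divide by 18496: (x - 2)²/289 + (y + 9)²/64 = 1
Ellipse, center (2, -9), major axis horizontal; a² = 289, b² = 64.
b² = 64 so b = 8; the minor axis has length 2b = 16.

16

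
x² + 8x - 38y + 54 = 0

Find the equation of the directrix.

Only x is squared. Complete the square in x: (x + 4)² = 38(y - 1).
Vertex (-4, 1); 4p = 38 so p = 19/2. Opens up.
Directrix is the horizontal line y = k − p = 1 − (19/2) = -17/2.

y = -17/2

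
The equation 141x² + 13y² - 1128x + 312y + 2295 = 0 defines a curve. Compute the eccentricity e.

Collect terms: 141(x² - 8x) + 13(y² + 24y) = -2295
Completing the square gives 141(x - 4)² + 13(y + 12)² = -2295 + 2256 + 1872 = 1833.
Divide by 1833: (x - 4)²/13 + (y + 12)²/141 = 1
Ellipse, center (4, -12), major axis vertical; a² = 141, b² = 13.
c² = a² - b² = 128, so c = 8√2.
e = c/a = 8√2/√141 = 8√282/141.

e = 8√282/141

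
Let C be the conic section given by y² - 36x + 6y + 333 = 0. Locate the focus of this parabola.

(18, -3)

Only y is squared. Complete the square in y: (y + 3)² = 36(x - 9).
Vertex (9, -3); 4p = 36 so p = 9. Opens right.
Focus is p units from the vertex along the axis: (h + p, k).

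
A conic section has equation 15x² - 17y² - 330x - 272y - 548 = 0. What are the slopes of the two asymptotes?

√255/17 and -√255/17

Group: 15(x² - 22x) -17(y² + 16y) = 548
15(x - 11)² -17(y + 8)² = 548 + 1815 - 1088 = 1275
Dividing both sides by 1275: (x - 11)²/85 - (y + 8)²/75 = 1
Hyperbola, center (11, -8), transverse axis horizontal; a² = 85, b² = 75.
For a horizontal hyperbola the asymptotes have slope ±b/a.
Here that is ±5√3/√85 = ±√255/17.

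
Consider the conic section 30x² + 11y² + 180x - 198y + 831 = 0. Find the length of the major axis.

Rearranging, 30(x² + 6x) + 11(y² - 18y) = -831.
Complete the square in x and y: 30(x + 3)² + 11(y - 9)² = -831 + 270 + 891 = 330
Dividing both sides by 330: (x + 3)²/11 + (y - 9)²/30 = 1
Ellipse, center (-3, 9), major axis vertical; a² = 30, b² = 11.
a² = 30 so a = √30; the major axis has length 2a = 2√30.

2√30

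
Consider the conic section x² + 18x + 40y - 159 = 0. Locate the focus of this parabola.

Only x is squared. Complete the square in x: (x + 9)² = -40(y - 6).
Vertex (-9, 6); 4p = -40 so p = -10. Opens down.
Focus is p units from the vertex along the axis: (h, k + p).

(-9, -4)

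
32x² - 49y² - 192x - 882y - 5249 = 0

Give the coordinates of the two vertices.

Collect terms: 32(x² - 6x) -49(y² + 18y) = 5249
32(x - 3)² -49(y + 9)² = 5249 + 288 - 3969 = 1568
Divide through by 1568 to get (x - 3)²/49 - (y + 9)²/32 = 1.
Hyperbola, center (3, -9), transverse axis horizontal; a² = 49, b² = 32.
a = 7. Vertices at (h ± a, k).

(-4, -9) and (10, -9)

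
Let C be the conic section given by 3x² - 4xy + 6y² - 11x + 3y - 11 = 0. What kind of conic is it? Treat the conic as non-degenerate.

A = 3, B = -4, C = 6.
Discriminant B² − 4AC = (-4)² − 4·3·6 = -56.
B² − 4AC < 0 ⇒ ellipse.

ellipse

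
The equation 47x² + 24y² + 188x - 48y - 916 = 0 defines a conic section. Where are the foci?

(-2, 1 - √23) and (-2, 1 + √23)

Group: 47(x² + 4x) + 24(y² - 2y) = 916
Complete the square in x and y: 47(x + 2)² + 24(y - 1)² = 916 + 188 + 24 = 1128
Divide through by 1128 to get (x + 2)²/24 + (y - 1)²/47 = 1.
Ellipse, center (-2, 1), major axis vertical; a² = 47, b² = 24.
c² = a² - b² = 47 - 24 = 23, so c = √23.
Foci lie on the vertical axis through the center: (h, k ± c).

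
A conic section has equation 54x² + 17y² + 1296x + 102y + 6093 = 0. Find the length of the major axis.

Group: 54(x² + 24x) + 17(y² + 6y) = -6093
Complete the square in x and y: 54(x + 12)² + 17(y + 3)² = -6093 + 7776 + 153 = 1836
Dividing both sides by 1836: (x + 12)²/34 + (y + 3)²/108 = 1
Ellipse, center (-12, -3), major axis vertical; a² = 108, b² = 34.
a² = 108 so a = 6√3; the major axis has length 2a = 12√3.

12√3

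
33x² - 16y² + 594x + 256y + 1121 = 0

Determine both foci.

Collect terms: 33(x² + 18x) -16(y² - 16y) = -1121
33(x + 9)² -16(y - 8)² = -1121 + 2673 - 1024 = 528
Dividing both sides by 528: (x + 9)²/16 - (y - 8)²/33 = 1
Hyperbola, center (-9, 8), transverse axis horizontal; a² = 16, b² = 33.
c² = a² + b² = 16 + 33 = 49, so c = 7.
Foci lie on the horizontal axis through the center: (h ± c, k).

(-16, 8) and (-2, 8)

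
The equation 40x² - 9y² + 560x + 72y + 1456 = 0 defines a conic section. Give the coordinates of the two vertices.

40(x² + 14x) -9(y² - 8y) = -1456
Complete the square in x and y: 40(x + 7)² -9(y - 4)² = -1456 + 1960 - 144 = 360
Dividing both sides by 360: (x + 7)²/9 - (y - 4)²/40 = 1
Hyperbola, center (-7, 4), transverse axis horizontal; a² = 9, b² = 40.
a = 3. Vertices at (h ± a, k).

(-10, 4) and (-4, 4)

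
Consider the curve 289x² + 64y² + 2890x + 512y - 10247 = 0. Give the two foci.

Group the x- and y-terms: 289(x² + 10x) + 64(y² + 8y) = 10247
Complete the square in x and y: 289(x + 5)² + 64(y + 4)² = 10247 + 7225 + 1024 = 18496
Dividing both sides by 18496: (x + 5)²/64 + (y + 4)²/289 = 1
Ellipse, center (-5, -4), major axis vertical; a² = 289, b² = 64.
c² = a² - b² = 289 - 64 = 225, so c = 15.
Foci lie on the vertical axis through the center: (h, k ± c).

(-5, -19) and (-5, 11)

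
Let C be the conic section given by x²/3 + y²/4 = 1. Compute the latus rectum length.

Center (0, 0). The larger denominator 4 sits under the y-term, so the major axis is vertical; a² = 4, b² = 3.
Latus rectum length = 2b²/a = 2·3/2 = 3.

3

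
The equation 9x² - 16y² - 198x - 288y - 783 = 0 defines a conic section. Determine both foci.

Rearranging, 9(x² - 22x) -16(y² + 18y) = 783.
9(x - 11)² -16(y + 9)² = 783 + 1089 - 1296 = 576
Divide by 576: (x - 11)²/64 - (y + 9)²/36 = 1
Hyperbola, center (11, -9), transverse axis horizontal; a² = 64, b² = 36.
c² = a² + b² = 64 + 36 = 100, so c = 10.
Foci lie on the horizontal axis through the center: (h ± c, k).

(1, -9) and (21, -9)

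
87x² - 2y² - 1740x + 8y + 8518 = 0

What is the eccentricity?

e = √178/2

Group: 87(x² - 20x) -2(y² - 4y) = -8518
87(x - 10)² -2(y - 2)² = -8518 + 8700 - 8 = 174
Dividing both sides by 174: (x - 10)²/2 - (y - 2)²/87 = 1
Hyperbola, center (10, 2), transverse axis horizontal; a² = 2, b² = 87.
c² = a² + b² = 89, so c = √89.
e = c/a = √89/√2 = √178/2.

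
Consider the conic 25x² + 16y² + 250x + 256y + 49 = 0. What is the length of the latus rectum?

Rearranging, 25(x² + 10x) + 16(y² + 16y) = -49.
25(x + 5)² + 16(y + 8)² = -49 + 625 + 1024 = 1600
Divide through by 1600 to get (x + 5)²/64 + (y + 8)²/100 = 1.
Ellipse, center (-5, -8), major axis vertical; a² = 100, b² = 64.
Latus rectum length = 2b²/a = 2·64/10 = 64/5.

64/5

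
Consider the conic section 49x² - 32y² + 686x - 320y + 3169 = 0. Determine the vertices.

49(x² + 14x) -32(y² + 10y) = -3169
49(x + 7)² -32(y + 5)² = -3169 + 2401 - 800 = -1568
Divide by -1568: (y + 5)²/49 - (x + 7)²/32 = 1
Hyperbola, center (-7, -5), transverse axis vertical; a² = 49, b² = 32.
a = 7. Vertices at (h, k ± a).

(-7, -12) and (-7, 2)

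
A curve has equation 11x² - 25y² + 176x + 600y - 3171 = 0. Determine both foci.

(-14, 12) and (-2, 12)

Group the x- and y-terms: 11(x² + 16x) -25(y² - 24y) = 3171
Completing the square gives 11(x + 8)² -25(y - 12)² = 3171 + 704 - 3600 = 275.
Divide by 275: (x + 8)²/25 - (y - 12)²/11 = 1
Hyperbola, center (-8, 12), transverse axis horizontal; a² = 25, b² = 11.
c² = a² + b² = 25 + 11 = 36, so c = 6.
Foci lie on the horizontal axis through the center: (h ± c, k).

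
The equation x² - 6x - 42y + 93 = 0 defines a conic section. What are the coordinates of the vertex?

(3, 2)

Only x is squared. Complete the square in x: (x - 3)² = 42(y - 2).
Vertex (3, 2); 4p = 42 so p = 21/2. Opens up.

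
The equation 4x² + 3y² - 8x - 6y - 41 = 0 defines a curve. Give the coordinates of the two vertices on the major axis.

(1, -3) and (1, 5)

4(x² - 2x) + 3(y² - 2y) = 41
Complete the square in x and y: 4(x - 1)² + 3(y - 1)² = 41 + 4 + 3 = 48
Divide by 48: (x - 1)²/12 + (y - 1)²/16 = 1
Ellipse, center (1, 1), major axis vertical; a² = 16, b² = 12.
a = 4. Vertices at (h, k ± a).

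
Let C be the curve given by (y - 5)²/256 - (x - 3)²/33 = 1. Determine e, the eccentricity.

Center (3, 5). The positive term is the y-term, so the transverse axis is vertical; a² = 256, b² = 33.
c² = a² + b² = 289, so c = 17.
e = c/a = 17/16.

e = 17/16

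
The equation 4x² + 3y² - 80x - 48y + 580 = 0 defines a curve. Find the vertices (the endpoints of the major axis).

Rearranging, 4(x² - 20x) + 3(y² - 16y) = -580.
Completing the square gives 4(x - 10)² + 3(y - 8)² = -580 + 400 + 192 = 12.
Dividing both sides by 12: (x - 10)²/3 + (y - 8)²/4 = 1
Ellipse, center (10, 8), major axis vertical; a² = 4, b² = 3.
a = 2. Vertices at (h, k ± a).

(10, 6) and (10, 10)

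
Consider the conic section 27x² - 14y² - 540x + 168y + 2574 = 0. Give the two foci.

(10, 6 - √41) and (10, 6 + √41)

Group the x- and y-terms: 27(x² - 20x) -14(y² - 12y) = -2574
Complete the square in x and y: 27(x - 10)² -14(y - 6)² = -2574 + 2700 - 504 = -378
Dividing both sides by -378: (y - 6)²/27 - (x - 10)²/14 = 1
Hyperbola, center (10, 6), transverse axis vertical; a² = 27, b² = 14.
c² = a² + b² = 27 + 14 = 41, so c = √41.
Foci lie on the vertical axis through the center: (h, k ± c).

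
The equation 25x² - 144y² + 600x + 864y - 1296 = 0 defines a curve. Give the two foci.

(-25, 3) and (1, 3)

25(x² + 24x) -144(y² - 6y) = 1296
Complete the square in x and y: 25(x + 12)² -144(y - 3)² = 1296 + 3600 - 1296 = 3600
Dividing both sides by 3600: (x + 12)²/144 - (y - 3)²/25 = 1
Hyperbola, center (-12, 3), transverse axis horizontal; a² = 144, b² = 25.
c² = a² + b² = 144 + 25 = 169, so c = 13.
Foci lie on the horizontal axis through the center: (h ± c, k).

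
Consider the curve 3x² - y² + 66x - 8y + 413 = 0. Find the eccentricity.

3(x² + 22x) -(y² + 8y) = -413
3(x + 11)² -(y + 4)² = -413 + 363 - 16 = -66
Divide by -66: (y + 4)²/66 - (x + 11)²/22 = 1
Hyperbola, center (-11, -4), transverse axis vertical; a² = 66, b² = 22.
c² = a² + b² = 88, so c = 2√22.
e = c/a = 2√22/√66 = 2√3/3.

e = 2√3/3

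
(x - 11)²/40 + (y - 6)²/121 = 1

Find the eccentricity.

e = 9/11

Center (11, 6). The larger denominator 121 sits under the y-term, so the major axis is vertical; a² = 121, b² = 40.
c² = a² - b² = 81, so c = 9.
e = c/a = 9/11.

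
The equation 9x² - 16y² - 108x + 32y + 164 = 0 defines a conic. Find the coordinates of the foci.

(1, 1) and (11, 1)

Group the x- and y-terms: 9(x² - 12x) -16(y² - 2y) = -164
Complete the square: 9(x - 6)² -16(y - 1)² = -164 + 324 - 16 = 144
Dividing both sides by 144: (x - 6)²/16 - (y - 1)²/9 = 1
Hyperbola, center (6, 1), transverse axis horizontal; a² = 16, b² = 9.
c² = a² + b² = 16 + 9 = 25, so c = 5.
Foci lie on the horizontal axis through the center: (h ± c, k).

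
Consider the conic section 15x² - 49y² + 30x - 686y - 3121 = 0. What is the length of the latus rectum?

30/7

Group the x- and y-terms: 15(x² + 2x) -49(y² + 14y) = 3121
15(x + 1)² -49(y + 7)² = 3121 + 15 - 2401 = 735
Divide by 735: (x + 1)²/49 - (y + 7)²/15 = 1
Hyperbola, center (-1, -7), transverse axis horizontal; a² = 49, b² = 15.
Latus rectum length = 2b²/a = 2·15/7 = 30/7.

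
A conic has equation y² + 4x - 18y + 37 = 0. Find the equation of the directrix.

x = 12

Only y is squared. Complete the square in y: (y - 9)² = -4(x - 11).
Vertex (11, 9); 4p = -4 so p = -1. Opens left.
Directrix is the vertical line x = h − p = 11 − (-1) = 12.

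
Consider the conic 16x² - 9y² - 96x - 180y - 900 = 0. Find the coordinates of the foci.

Group the x- and y-terms: 16(x² - 6x) -9(y² + 20y) = 900
Complete the square in x and y: 16(x - 3)² -9(y + 10)² = 900 + 144 - 900 = 144
Dividing both sides by 144: (x - 3)²/9 - (y + 10)²/16 = 1
Hyperbola, center (3, -10), transverse axis horizontal; a² = 9, b² = 16.
c² = a² + b² = 9 + 16 = 25, so c = 5.
Foci lie on the horizontal axis through the center: (h ± c, k).

(-2, -10) and (8, -10)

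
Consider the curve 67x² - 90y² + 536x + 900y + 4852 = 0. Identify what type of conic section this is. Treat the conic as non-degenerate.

hyperbola

No xy term. Coefficients of x² and y² are A = 67, C = -90.
A and C have opposite signs ⇒ hyperbola.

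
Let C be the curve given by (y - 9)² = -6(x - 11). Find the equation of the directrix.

Vertex (11, 9); 4p = -6 so p = -3/2. Opens left.
Directrix is the vertical line x = h − p = 11 − (-3/2) = 25/2.

x = 25/2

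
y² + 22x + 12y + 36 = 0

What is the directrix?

Only y is squared. Complete the square in y: (y + 6)² = -22x.
Vertex (0, -6); 4p = -22 so p = -11/2. Opens left.
Directrix is the vertical line x = h − p = 0 − (-11/2) = 11/2.

x = 11/2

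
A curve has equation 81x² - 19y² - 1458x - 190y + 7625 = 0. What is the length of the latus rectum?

81(x² - 18x) -19(y² + 10y) = -7625
81(x - 9)² -19(y + 5)² = -7625 + 6561 - 475 = -1539
Dividing both sides by -1539: (y + 5)²/81 - (x - 9)²/19 = 1
Hyperbola, center (9, -5), transverse axis vertical; a² = 81, b² = 19.
Latus rectum length = 2b²/a = 2·19/9 = 38/9.

38/9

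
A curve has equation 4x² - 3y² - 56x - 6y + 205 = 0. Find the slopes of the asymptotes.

2√3/3 and -2√3/3

Collect terms: 4(x² - 14x) -3(y² + 2y) = -205
4(x - 7)² -3(y + 1)² = -205 + 196 - 3 = -12
Dividing both sides by -12: (y + 1)²/4 - (x - 7)²/3 = 1
Hyperbola, center (7, -1), transverse axis vertical; a² = 4, b² = 3.
For a vertical hyperbola the asymptotes have slope ±a/b.
Here that is ±2/√3 = ±2√3/3.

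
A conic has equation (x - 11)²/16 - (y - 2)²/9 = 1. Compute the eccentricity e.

Center (11, 2). The positive term is the x-term, so the transverse axis is horizontal; a² = 16, b² = 9.
c² = a² + b² = 25, so c = 5.
e = c/a = 5/4.

e = 5/4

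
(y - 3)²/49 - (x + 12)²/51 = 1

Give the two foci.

(-12, -7) and (-12, 13)

Center (-12, 3). The positive term is the y-term, so the transverse axis is vertical; a² = 49, b² = 51.
c² = a² + b² = 49 + 51 = 100, so c = 10.
Foci lie on the vertical axis through the center: (h, k ± c).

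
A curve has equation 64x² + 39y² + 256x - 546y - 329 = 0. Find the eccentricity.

e = 5/8

Rearranging, 64(x² + 4x) + 39(y² - 14y) = 329.
Complete the square: 64(x + 2)² + 39(y - 7)² = 329 + 256 + 1911 = 2496
Divide by 2496: (x + 2)²/39 + (y - 7)²/64 = 1
Ellipse, center (-2, 7), major axis vertical; a² = 64, b² = 39.
c² = a² - b² = 25, so c = 5.
e = c/a = 5/8.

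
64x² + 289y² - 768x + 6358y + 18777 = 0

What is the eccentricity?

e = 15/17

Group: 64(x² - 12x) + 289(y² + 22y) = -18777
64(x - 6)² + 289(y + 11)² = -18777 + 2304 + 34969 = 18496
Divide through by 18496 to get (x - 6)²/289 + (y + 11)²/64 = 1.
Ellipse, center (6, -11), major axis horizontal; a² = 289, b² = 64.
c² = a² - b² = 225, so c = 15.
e = c/a = 15/17.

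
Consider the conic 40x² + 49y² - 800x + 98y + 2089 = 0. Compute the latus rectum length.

Collect terms: 40(x² - 20x) + 49(y² + 2y) = -2089
40(x - 10)² + 49(y + 1)² = -2089 + 4000 + 49 = 1960
Dividing both sides by 1960: (x - 10)²/49 + (y + 1)²/40 = 1
Ellipse, center (10, -1), major axis horizontal; a² = 49, b² = 40.
Latus rectum length = 2b²/a = 2·40/7 = 80/7.

80/7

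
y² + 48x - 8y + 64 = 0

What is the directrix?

Only y is squared. Complete the square in y: (y - 4)² = -48(x + 1).
Vertex (-1, 4); 4p = -48 so p = -12. Opens left.
Directrix is the vertical line x = h − p = -1 − (-12) = 11.

x = 11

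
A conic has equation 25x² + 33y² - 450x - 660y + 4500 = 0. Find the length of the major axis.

Group the x- and y-terms: 25(x² - 18x) + 33(y² - 20y) = -4500
Complete the square: 25(x - 9)² + 33(y - 10)² = -4500 + 2025 + 3300 = 825
Divide by 825: (x - 9)²/33 + (y - 10)²/25 = 1
Ellipse, center (9, 10), major axis horizontal; a² = 33, b² = 25.
a² = 33 so a = √33; the major axis has length 2a = 2√33.

2√33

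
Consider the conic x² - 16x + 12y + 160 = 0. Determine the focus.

Only x is squared. Complete the square in x: (x - 8)² = -12(y + 8).
Vertex (8, -8); 4p = -12 so p = -3. Opens down.
Focus is p units from the vertex along the axis: (h, k + p).

(8, -11)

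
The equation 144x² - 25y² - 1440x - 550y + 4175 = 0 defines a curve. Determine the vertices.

(5, -23) and (5, 1)

Group: 144(x² - 10x) -25(y² + 22y) = -4175
Complete the square: 144(x - 5)² -25(y + 11)² = -4175 + 3600 - 3025 = -3600
Divide through by -3600 to get (y + 11)²/144 - (x - 5)²/25 = 1.
Hyperbola, center (5, -11), transverse axis vertical; a² = 144, b² = 25.
a = 12. Vertices at (h, k ± a).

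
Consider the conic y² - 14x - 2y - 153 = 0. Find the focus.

Only y is squared. Complete the square in y: (y - 1)² = 14(x + 11).
Vertex (-11, 1); 4p = 14 so p = 7/2. Opens right.
Focus is p units from the vertex along the axis: (h + p, k).

(-15/2, 1)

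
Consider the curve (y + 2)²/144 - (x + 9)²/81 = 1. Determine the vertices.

Center (-9, -2). The positive term is the y-term, so the transverse axis is vertical; a² = 144, b² = 81.
a = 12. Vertices at (h, k ± a).

(-9, -14) and (-9, 10)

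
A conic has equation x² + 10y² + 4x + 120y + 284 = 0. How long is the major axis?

8√5

Rearranging, (x² + 4x) + 10(y² + 12y) = -284.
Complete the square: (x + 2)² + 10(y + 6)² = -284 + 4 + 360 = 80
Divide by 80: (x + 2)²/80 + (y + 6)²/8 = 1
Ellipse, center (-2, -6), major axis horizontal; a² = 80, b² = 8.
a² = 80 so a = 4√5; the major axis has length 2a = 8√5.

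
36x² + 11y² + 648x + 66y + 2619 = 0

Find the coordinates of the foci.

(-9, -8) and (-9, 2)

Group the x- and y-terms: 36(x² + 18x) + 11(y² + 6y) = -2619
36(x + 9)² + 11(y + 3)² = -2619 + 2916 + 99 = 396
Divide through by 396 to get (x + 9)²/11 + (y + 3)²/36 = 1.
Ellipse, center (-9, -3), major axis vertical; a² = 36, b² = 11.
c² = a² - b² = 36 - 11 = 25, so c = 5.
Foci lie on the vertical axis through the center: (h, k ± c).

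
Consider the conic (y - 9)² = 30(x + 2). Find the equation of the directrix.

x = -19/2

Vertex (-2, 9); 4p = 30 so p = 15/2. Opens right.
Directrix is the vertical line x = h − p = -2 − (15/2) = -19/2.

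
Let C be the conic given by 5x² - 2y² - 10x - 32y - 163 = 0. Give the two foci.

(1 - 2√7, -8) and (1 + 2√7, -8)

Rearranging, 5(x² - 2x) -2(y² + 16y) = 163.
Complete the square: 5(x - 1)² -2(y + 8)² = 163 + 5 - 128 = 40
Divide by 40: (x - 1)²/8 - (y + 8)²/20 = 1
Hyperbola, center (1, -8), transverse axis horizontal; a² = 8, b² = 20.
c² = a² + b² = 8 + 20 = 28, so c = 2√7.
Foci lie on the horizontal axis through the center: (h ± c, k).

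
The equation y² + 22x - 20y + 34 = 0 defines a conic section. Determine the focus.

Only y is squared. Complete the square in y: (y - 10)² = -22(x - 3).
Vertex (3, 10); 4p = -22 so p = -11/2. Opens left.
Focus is p units from the vertex along the axis: (h + p, k).

(-5/2, 10)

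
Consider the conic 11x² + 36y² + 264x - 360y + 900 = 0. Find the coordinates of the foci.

(-22, 5) and (-2, 5)

11(x² + 24x) + 36(y² - 10y) = -900
Complete the square: 11(x + 12)² + 36(y - 5)² = -900 + 1584 + 900 = 1584
Divide through by 1584 to get (x + 12)²/144 + (y - 5)²/44 = 1.
Ellipse, center (-12, 5), major axis horizontal; a² = 144, b² = 44.
c² = a² - b² = 144 - 44 = 100, so c = 10.
Foci lie on the horizontal axis through the center: (h ± c, k).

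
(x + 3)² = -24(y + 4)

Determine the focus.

(-3, -10)

Vertex (-3, -4); 4p = -24 so p = -6. Opens down.
Focus is p units from the vertex along the axis: (h, k + p).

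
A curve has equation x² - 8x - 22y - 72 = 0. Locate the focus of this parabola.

Only x is squared. Complete the square in x: (x - 4)² = 22(y + 4).
Vertex (4, -4); 4p = 22 so p = 11/2. Opens up.
Focus is p units from the vertex along the axis: (h, k + p).

(4, 3/2)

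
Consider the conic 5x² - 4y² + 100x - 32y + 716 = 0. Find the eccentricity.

e = 3√5/5

Group: 5(x² + 20x) -4(y² + 8y) = -716
5(x + 10)² -4(y + 4)² = -716 + 500 - 64 = -280
Divide by -280: (y + 4)²/70 - (x + 10)²/56 = 1
Hyperbola, center (-10, -4), transverse axis vertical; a² = 70, b² = 56.
c² = a² + b² = 126, so c = 3√14.
e = c/a = 3√14/√70 = 3√5/5.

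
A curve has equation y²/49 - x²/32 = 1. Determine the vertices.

(0, -7) and (0, 7)

Center (0, 0). The positive term is the y-term, so the transverse axis is vertical; a² = 49, b² = 32.
a = 7. Vertices at (h, k ± a).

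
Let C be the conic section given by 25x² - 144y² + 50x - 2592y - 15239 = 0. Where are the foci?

Group the x- and y-terms: 25(x² + 2x) -144(y² + 18y) = 15239
25(x + 1)² -144(y + 9)² = 15239 + 25 - 11664 = 3600
Divide by 3600: (x + 1)²/144 - (y + 9)²/25 = 1
Hyperbola, center (-1, -9), transverse axis horizontal; a² = 144, b² = 25.
c² = a² + b² = 144 + 25 = 169, so c = 13.
Foci lie on the horizontal axis through the center: (h ± c, k).

(-14, -9) and (12, -9)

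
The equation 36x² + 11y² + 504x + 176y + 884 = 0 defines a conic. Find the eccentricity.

e = 5/6

Collect terms: 36(x² + 14x) + 11(y² + 16y) = -884
Complete the square: 36(x + 7)² + 11(y + 8)² = -884 + 1764 + 704 = 1584
Divide through by 1584 to get (x + 7)²/44 + (y + 8)²/144 = 1.
Ellipse, center (-7, -8), major axis vertical; a² = 144, b² = 44.
c² = a² - b² = 100, so c = 10.
e = c/a = 10/12 = 5/6.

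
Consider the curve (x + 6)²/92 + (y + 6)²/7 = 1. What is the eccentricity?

Center (-6, -6). The larger denominator 92 sits under the x-term, so the major axis is horizontal; a² = 92, b² = 7.
c² = a² - b² = 85, so c = √85.
e = c/a = √85/2√23 = √1955/46.

e = √1955/46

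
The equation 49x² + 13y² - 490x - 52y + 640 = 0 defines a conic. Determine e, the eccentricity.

Group the x- and y-terms: 49(x² - 10x) + 13(y² - 4y) = -640
49(x - 5)² + 13(y - 2)² = -640 + 1225 + 52 = 637
Divide by 637: (x - 5)²/13 + (y - 2)²/49 = 1
Ellipse, center (5, 2), major axis vertical; a² = 49, b² = 13.
c² = a² - b² = 36, so c = 6.
e = c/a = 6/7.

e = 6/7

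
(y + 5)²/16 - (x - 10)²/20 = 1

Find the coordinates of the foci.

(10, -11) and (10, 1)

Center (10, -5). The positive term is the y-term, so the transverse axis is vertical; a² = 16, b² = 20.
c² = a² + b² = 16 + 20 = 36, so c = 6.
Foci lie on the vertical axis through the center: (h, k ± c).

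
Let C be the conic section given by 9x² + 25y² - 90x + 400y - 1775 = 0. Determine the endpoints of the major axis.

Rearranging, 9(x² - 10x) + 25(y² + 16y) = 1775.
Complete the square in x and y: 9(x - 5)² + 25(y + 8)² = 1775 + 225 + 1600 = 3600
Divide through by 3600 to get (x - 5)²/400 + (y + 8)²/144 = 1.
Ellipse, center (5, -8), major axis horizontal; a² = 400, b² = 144.
a = 20. Vertices at (h ± a, k).

(-15, -8) and (25, -8)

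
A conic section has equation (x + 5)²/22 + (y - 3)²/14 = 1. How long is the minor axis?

Center (-5, 3). The larger denominator 22 sits under the x-term, so the major axis is horizontal; a² = 22, b² = 14.
b² = 14 so b = √14; the minor axis has length 2b = 2√14.

2√14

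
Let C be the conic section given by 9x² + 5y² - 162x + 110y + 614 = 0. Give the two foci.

(9, -19) and (9, -3)

Group the x- and y-terms: 9(x² - 18x) + 5(y² + 22y) = -614
9(x - 9)² + 5(y + 11)² = -614 + 729 + 605 = 720
Divide through by 720 to get (x - 9)²/80 + (y + 11)²/144 = 1.
Ellipse, center (9, -11), major axis vertical; a² = 144, b² = 80.
c² = a² - b² = 144 - 80 = 64, so c = 8.
Foci lie on the vertical axis through the center: (h, k ± c).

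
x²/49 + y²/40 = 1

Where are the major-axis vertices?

Center (0, 0). The larger denominator 49 sits under the x-term, so the major axis is horizontal; a² = 49, b² = 40.
a = 7. Vertices at (h ± a, k).

(-7, 0) and (7, 0)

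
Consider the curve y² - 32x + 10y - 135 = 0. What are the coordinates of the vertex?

(-5, -5)

Only y is squared. Complete the square in y: (y + 5)² = 32(x + 5).
Vertex (-5, -5); 4p = 32 so p = 8. Opens right.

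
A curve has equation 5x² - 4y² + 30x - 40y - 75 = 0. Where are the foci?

(-6, -5) and (0, -5)

Group the x- and y-terms: 5(x² + 6x) -4(y² + 10y) = 75
5(x + 3)² -4(y + 5)² = 75 + 45 - 100 = 20
Divide through by 20 to get (x + 3)²/4 - (y + 5)²/5 = 1.
Hyperbola, center (-3, -5), transverse axis horizontal; a² = 4, b² = 5.
c² = a² + b² = 4 + 5 = 9, so c = 3.
Foci lie on the horizontal axis through the center: (h ± c, k).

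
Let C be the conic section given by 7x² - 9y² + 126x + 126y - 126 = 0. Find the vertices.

Collect terms: 7(x² + 18x) -9(y² - 14y) = 126
Complete the square in x and y: 7(x + 9)² -9(y - 7)² = 126 + 567 - 441 = 252
Dividing both sides by 252: (x + 9)²/36 - (y - 7)²/28 = 1
Hyperbola, center (-9, 7), transverse axis horizontal; a² = 36, b² = 28.
a = 6. Vertices at (h ± a, k).

(-15, 7) and (-3, 7)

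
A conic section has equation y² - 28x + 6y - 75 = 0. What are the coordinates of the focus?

(4, -3)

Only y is squared. Complete the square in y: (y + 3)² = 28(x + 3).
Vertex (-3, -3); 4p = 28 so p = 7. Opens right.
Focus is p units from the vertex along the axis: (h + p, k).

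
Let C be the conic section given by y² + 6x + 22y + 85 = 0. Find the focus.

(9/2, -11)

Only y is squared. Complete the square in y: (y + 11)² = -6(x - 6).
Vertex (6, -11); 4p = -6 so p = -3/2. Opens left.
Focus is p units from the vertex along the axis: (h + p, k).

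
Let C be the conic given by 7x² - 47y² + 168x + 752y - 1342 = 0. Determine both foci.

Group the x- and y-terms: 7(x² + 24x) -47(y² - 16y) = 1342
Completing the square gives 7(x + 12)² -47(y - 8)² = 1342 + 1008 - 3008 = -658.
Divide through by -658 to get (y - 8)²/14 - (x + 12)²/94 = 1.
Hyperbola, center (-12, 8), transverse axis vertical; a² = 14, b² = 94.
c² = a² + b² = 14 + 94 = 108, so c = 6√3.
Foci lie on the vertical axis through the center: (h, k ± c).

(-12, 8 - 6√3) and (-12, 8 + 6√3)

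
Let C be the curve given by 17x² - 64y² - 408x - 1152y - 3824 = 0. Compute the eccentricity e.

e = 9/8

17(x² - 24x) -64(y² + 18y) = 3824
Completing the square gives 17(x - 12)² -64(y + 9)² = 3824 + 2448 - 5184 = 1088.
Dividing both sides by 1088: (x - 12)²/64 - (y + 9)²/17 = 1
Hyperbola, center (12, -9), transverse axis horizontal; a² = 64, b² = 17.
c² = a² + b² = 81, so c = 9.
e = c/a = 9/8.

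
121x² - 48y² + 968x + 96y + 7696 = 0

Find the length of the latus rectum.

Group the x- and y-terms: 121(x² + 8x) -48(y² - 2y) = -7696
121(x + 4)² -48(y - 1)² = -7696 + 1936 - 48 = -5808
Dividing both sides by -5808: (y - 1)²/121 - (x + 4)²/48 = 1
Hyperbola, center (-4, 1), transverse axis vertical; a² = 121, b² = 48.
Latus rectum length = 2b²/a = 2·48/11 = 96/11.

96/11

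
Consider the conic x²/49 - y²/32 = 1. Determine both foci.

Center (0, 0). The positive term is the x-term, so the transverse axis is horizontal; a² = 49, b² = 32.
c² = a² + b² = 49 + 32 = 81, so c = 9.
Foci lie on the horizontal axis through the center: (h ± c, k).

(-9, 0) and (9, 0)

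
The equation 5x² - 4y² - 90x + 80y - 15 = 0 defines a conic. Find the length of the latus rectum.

Group: 5(x² - 18x) -4(y² - 20y) = 15
Completing the square gives 5(x - 9)² -4(y - 10)² = 15 + 405 - 400 = 20.
Divide by 20: (x - 9)²/4 - (y - 10)²/5 = 1
Hyperbola, center (9, 10), transverse axis horizontal; a² = 4, b² = 5.
Latus rectum length = 2b²/a = 2·5/2 = 5.

5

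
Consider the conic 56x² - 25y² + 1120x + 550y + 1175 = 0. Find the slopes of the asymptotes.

Group: 56(x² + 20x) -25(y² - 22y) = -1175
Complete the square: 56(x + 10)² -25(y - 11)² = -1175 + 5600 - 3025 = 1400
Divide through by 1400 to get (x + 10)²/25 - (y - 11)²/56 = 1.
Hyperbola, center (-10, 11), transverse axis horizontal; a² = 25, b² = 56.
For a horizontal hyperbola the asymptotes have slope ±b/a.
Here that is ±2√14/5.

2√14/5 and -2√14/5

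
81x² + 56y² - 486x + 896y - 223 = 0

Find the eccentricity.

Collect terms: 81(x² - 6x) + 56(y² + 16y) = 223
Complete the square: 81(x - 3)² + 56(y + 8)² = 223 + 729 + 3584 = 4536
Divide by 4536: (x - 3)²/56 + (y + 8)²/81 = 1
Ellipse, center (3, -8), major axis vertical; a² = 81, b² = 56.
c² = a² - b² = 25, so c = 5.
e = c/a = 5/9.

e = 5/9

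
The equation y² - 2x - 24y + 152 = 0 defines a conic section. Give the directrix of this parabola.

x = 7/2

Only y is squared. Complete the square in y: (y - 12)² = 2(x - 4).
Vertex (4, 12); 4p = 2 so p = 1/2. Opens right.
Directrix is the vertical line x = h − p = 4 − (1/2) = 7/2.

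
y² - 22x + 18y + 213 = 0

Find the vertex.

(6, -9)

Only y is squared. Complete the square in y: (y + 9)² = 22(x - 6).
Vertex (6, -9); 4p = 22 so p = 11/2. Opens right.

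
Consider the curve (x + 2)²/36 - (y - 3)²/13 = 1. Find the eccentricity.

e = 7/6

Center (-2, 3). The positive term is the x-term, so the transverse axis is horizontal; a² = 36, b² = 13.
c² = a² + b² = 49, so c = 7.
e = c/a = 7/6.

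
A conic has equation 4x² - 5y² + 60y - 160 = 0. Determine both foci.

(0, 3) and (0, 9)

Collect terms: 4x² -5(y² - 12y) = 160
Complete the square: 4x² -5(y - 6)² = 160 + 0 - 180 = -20
Dividing both sides by -20: (y - 6)²/4 - x²/5 = 1
Hyperbola, center (0, 6), transverse axis vertical; a² = 4, b² = 5.
c² = a² + b² = 4 + 5 = 9, so c = 3.
Foci lie on the vertical axis through the center: (h, k ± c).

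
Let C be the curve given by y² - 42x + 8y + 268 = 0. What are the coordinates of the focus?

Only y is squared. Complete the square in y: (y + 4)² = 42(x - 6).
Vertex (6, -4); 4p = 42 so p = 21/2. Opens right.
Focus is p units from the vertex along the axis: (h + p, k).

(33/2, -4)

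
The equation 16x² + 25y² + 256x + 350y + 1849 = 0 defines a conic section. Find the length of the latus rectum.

32/5

Rearranging, 16(x² + 16x) + 25(y² + 14y) = -1849.
16(x + 8)² + 25(y + 7)² = -1849 + 1024 + 1225 = 400
Divide by 400: (x + 8)²/25 + (y + 7)²/16 = 1
Ellipse, center (-8, -7), major axis horizontal; a² = 25, b² = 16.
Latus rectum length = 2b²/a = 2·16/5 = 32/5.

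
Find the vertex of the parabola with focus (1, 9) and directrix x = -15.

(-7, 9)

The vertex is the midpoint between the focus and the directrix along the axis of symmetry.
Axis is horizontal (directrix is vertical). Vertex x-coordinate = (1 + (-15))/2 = -7; y-coordinate = 9.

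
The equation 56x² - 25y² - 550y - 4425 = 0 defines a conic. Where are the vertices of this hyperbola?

(-5, -11) and (5, -11)

Collect terms: 56x² -25(y² + 22y) = 4425
Complete the square in x and y: 56x² -25(y + 11)² = 4425 + 0 - 3025 = 1400
Divide through by 1400 to get x²/25 - (y + 11)²/56 = 1.
Hyperbola, center (0, -11), transverse axis horizontal; a² = 25, b² = 56.
a = 5. Vertices at (h ± a, k).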